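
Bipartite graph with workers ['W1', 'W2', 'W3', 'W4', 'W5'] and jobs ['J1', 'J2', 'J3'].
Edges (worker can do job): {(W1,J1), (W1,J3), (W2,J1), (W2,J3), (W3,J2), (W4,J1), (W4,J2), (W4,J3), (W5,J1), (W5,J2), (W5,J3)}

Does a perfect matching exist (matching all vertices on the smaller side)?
Yes, perfect matching exists (size 3)

Perfect matching: {(W3,J2), (W4,J1), (W5,J3)}
All 3 vertices on the smaller side are matched.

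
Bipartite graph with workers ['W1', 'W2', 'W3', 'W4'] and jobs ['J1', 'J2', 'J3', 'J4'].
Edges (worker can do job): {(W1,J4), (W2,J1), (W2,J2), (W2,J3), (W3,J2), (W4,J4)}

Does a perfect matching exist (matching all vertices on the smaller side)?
No, maximum matching has size 3 < 4

Maximum matching has size 3, need 4 for perfect matching.
Unmatched workers: ['W1']
Unmatched jobs: ['J1']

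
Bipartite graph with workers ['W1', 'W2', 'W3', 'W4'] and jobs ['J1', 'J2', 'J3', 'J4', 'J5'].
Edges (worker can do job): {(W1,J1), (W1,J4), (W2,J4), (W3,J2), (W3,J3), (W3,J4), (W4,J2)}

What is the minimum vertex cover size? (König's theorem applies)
Minimum vertex cover size = 4

By König's theorem: in bipartite graphs,
min vertex cover = max matching = 4

Maximum matching has size 4, so minimum vertex cover also has size 4.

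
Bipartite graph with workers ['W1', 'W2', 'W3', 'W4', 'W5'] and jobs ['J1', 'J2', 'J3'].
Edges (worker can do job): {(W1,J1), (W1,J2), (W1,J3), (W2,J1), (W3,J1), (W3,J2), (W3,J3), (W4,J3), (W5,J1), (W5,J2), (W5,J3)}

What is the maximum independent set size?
Maximum independent set = 5

By König's theorem:
- Min vertex cover = Max matching = 3
- Max independent set = Total vertices - Min vertex cover
- Max independent set = 8 - 3 = 5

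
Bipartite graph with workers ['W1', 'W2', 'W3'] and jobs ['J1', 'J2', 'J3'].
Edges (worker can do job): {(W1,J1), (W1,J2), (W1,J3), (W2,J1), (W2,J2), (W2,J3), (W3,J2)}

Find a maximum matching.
Matching: {(W1,J1), (W2,J3), (W3,J2)}

Maximum matching (size 3):
  W1 → J1
  W2 → J3
  W3 → J2

Each worker is assigned to at most one job, and each job to at most one worker.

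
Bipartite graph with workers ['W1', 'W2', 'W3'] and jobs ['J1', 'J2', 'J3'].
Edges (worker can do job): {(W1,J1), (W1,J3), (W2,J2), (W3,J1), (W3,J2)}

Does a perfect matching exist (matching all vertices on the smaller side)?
Yes, perfect matching exists (size 3)

Perfect matching: {(W1,J3), (W2,J2), (W3,J1)}
All 3 vertices on the smaller side are matched.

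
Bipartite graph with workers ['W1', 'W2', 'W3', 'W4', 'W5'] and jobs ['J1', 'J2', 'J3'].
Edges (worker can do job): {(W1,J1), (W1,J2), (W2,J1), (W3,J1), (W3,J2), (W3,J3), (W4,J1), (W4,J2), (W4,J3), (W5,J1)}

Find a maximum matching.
Matching: {(W3,J3), (W4,J2), (W5,J1)}

Maximum matching (size 3):
  W3 → J3
  W4 → J2
  W5 → J1

Each worker is assigned to at most one job, and each job to at most one worker.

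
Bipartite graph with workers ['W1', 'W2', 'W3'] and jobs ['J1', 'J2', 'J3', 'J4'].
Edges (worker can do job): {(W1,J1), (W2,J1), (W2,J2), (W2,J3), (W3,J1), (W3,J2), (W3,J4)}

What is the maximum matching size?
Maximum matching size = 3

Maximum matching: {(W1,J1), (W2,J3), (W3,J2)}
Size: 3

This assigns 3 workers to 3 distinct jobs.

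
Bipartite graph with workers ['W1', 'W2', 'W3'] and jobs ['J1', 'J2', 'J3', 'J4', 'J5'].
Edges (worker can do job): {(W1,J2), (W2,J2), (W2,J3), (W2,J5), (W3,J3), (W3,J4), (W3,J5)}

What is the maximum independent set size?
Maximum independent set = 5

By König's theorem:
- Min vertex cover = Max matching = 3
- Max independent set = Total vertices - Min vertex cover
- Max independent set = 8 - 3 = 5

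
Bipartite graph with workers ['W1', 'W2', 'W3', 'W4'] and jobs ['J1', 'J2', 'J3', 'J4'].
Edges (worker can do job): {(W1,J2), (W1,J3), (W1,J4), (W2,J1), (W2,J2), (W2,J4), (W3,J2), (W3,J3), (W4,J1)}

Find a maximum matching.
Matching: {(W1,J4), (W2,J2), (W3,J3), (W4,J1)}

Maximum matching (size 4):
  W1 → J4
  W2 → J2
  W3 → J3
  W4 → J1

Each worker is assigned to at most one job, and each job to at most one worker.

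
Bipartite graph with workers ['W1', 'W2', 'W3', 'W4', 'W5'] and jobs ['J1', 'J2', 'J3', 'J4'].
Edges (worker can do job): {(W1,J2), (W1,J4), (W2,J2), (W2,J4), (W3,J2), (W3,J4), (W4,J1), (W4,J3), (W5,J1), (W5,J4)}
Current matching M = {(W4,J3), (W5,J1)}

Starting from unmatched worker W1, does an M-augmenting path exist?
Yes: W1 → J2

An M-augmenting path alternates non-matching / matching edges, starting and ending at unmatched vertices.
Path: W1 → J2
(J2 is unmatched in M, so the path is augmenting.)
Flipping edges along this path would increase |M| from 2 to 3.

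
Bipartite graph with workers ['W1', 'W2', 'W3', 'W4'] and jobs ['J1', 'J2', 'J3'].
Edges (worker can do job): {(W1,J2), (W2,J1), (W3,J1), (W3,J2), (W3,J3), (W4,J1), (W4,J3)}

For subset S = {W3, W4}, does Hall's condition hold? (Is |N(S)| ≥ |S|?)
Yes: |N(S)| = 3, |S| = 2

Subset S = {W3, W4}
Neighbors N(S) = {J1, J2, J3}

|N(S)| = 3, |S| = 2
Hall's condition: |N(S)| ≥ |S| is satisfied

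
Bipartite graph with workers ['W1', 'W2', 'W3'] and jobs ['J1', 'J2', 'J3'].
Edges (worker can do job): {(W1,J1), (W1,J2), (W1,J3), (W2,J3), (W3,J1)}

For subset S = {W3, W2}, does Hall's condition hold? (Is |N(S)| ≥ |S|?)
Yes: |N(S)| = 2, |S| = 2

Subset S = {W3, W2}
Neighbors N(S) = {J1, J3}

|N(S)| = 2, |S| = 2
Hall's condition: |N(S)| ≥ |S| is satisfied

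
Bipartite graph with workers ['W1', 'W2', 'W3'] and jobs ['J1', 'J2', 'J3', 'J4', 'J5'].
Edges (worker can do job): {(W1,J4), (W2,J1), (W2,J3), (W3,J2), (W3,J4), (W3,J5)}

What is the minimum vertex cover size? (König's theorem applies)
Minimum vertex cover size = 3

By König's theorem: in bipartite graphs,
min vertex cover = max matching = 3

Maximum matching has size 3, so minimum vertex cover also has size 3.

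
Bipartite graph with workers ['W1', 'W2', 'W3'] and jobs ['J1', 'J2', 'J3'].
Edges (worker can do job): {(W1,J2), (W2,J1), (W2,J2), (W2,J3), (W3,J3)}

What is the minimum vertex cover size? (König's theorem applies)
Minimum vertex cover size = 3

By König's theorem: in bipartite graphs,
min vertex cover = max matching = 3

Maximum matching has size 3, so minimum vertex cover also has size 3.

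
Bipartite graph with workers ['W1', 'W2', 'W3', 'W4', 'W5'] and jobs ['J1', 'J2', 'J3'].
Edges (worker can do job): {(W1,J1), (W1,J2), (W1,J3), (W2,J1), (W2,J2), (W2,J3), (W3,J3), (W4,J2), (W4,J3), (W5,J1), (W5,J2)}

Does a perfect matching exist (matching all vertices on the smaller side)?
Yes, perfect matching exists (size 3)

Perfect matching: {(W3,J3), (W4,J2), (W5,J1)}
All 3 vertices on the smaller side are matched.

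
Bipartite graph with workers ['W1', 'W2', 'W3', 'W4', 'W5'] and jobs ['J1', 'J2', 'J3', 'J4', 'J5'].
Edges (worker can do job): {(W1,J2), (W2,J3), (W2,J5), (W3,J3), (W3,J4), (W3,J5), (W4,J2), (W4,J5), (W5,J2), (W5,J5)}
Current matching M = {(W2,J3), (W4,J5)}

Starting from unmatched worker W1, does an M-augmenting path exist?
Yes: W1 → J2

An M-augmenting path alternates non-matching / matching edges, starting and ending at unmatched vertices.
Path: W1 → J2
(J2 is unmatched in M, so the path is augmenting.)
Flipping edges along this path would increase |M| from 2 to 3.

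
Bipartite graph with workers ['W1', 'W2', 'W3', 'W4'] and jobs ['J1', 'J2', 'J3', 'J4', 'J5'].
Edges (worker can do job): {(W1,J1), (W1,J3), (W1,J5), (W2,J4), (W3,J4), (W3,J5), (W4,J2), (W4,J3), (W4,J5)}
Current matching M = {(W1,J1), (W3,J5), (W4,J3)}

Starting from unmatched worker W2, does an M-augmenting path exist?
Yes: W2 → J4

An M-augmenting path alternates non-matching / matching edges, starting and ending at unmatched vertices.
Path: W2 → J4
(J4 is unmatched in M, so the path is augmenting.)
Flipping edges along this path would increase |M| from 3 to 4.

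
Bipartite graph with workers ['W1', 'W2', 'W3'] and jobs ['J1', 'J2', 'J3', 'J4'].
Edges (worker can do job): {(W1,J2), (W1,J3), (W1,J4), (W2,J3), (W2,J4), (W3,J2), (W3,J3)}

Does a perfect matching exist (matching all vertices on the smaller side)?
Yes, perfect matching exists (size 3)

Perfect matching: {(W1,J2), (W2,J4), (W3,J3)}
All 3 vertices on the smaller side are matched.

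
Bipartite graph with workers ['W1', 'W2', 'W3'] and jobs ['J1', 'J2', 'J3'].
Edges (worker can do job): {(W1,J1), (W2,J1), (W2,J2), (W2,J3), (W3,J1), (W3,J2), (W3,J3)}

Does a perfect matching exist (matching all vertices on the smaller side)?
Yes, perfect matching exists (size 3)

Perfect matching: {(W1,J1), (W2,J2), (W3,J3)}
All 3 vertices on the smaller side are matched.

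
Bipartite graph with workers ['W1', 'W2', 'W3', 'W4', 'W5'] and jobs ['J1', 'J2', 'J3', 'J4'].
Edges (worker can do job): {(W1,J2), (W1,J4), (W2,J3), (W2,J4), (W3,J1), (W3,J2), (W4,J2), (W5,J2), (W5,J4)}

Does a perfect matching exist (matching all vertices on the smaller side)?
Yes, perfect matching exists (size 4)

Perfect matching: {(W2,J3), (W3,J1), (W4,J2), (W5,J4)}
All 4 vertices on the smaller side are matched.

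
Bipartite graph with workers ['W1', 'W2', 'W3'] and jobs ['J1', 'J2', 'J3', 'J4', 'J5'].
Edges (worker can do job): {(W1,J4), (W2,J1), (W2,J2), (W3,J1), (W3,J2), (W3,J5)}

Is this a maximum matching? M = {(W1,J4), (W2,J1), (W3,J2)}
Yes, size 3 is maximum

Proposed matching has size 3.
Maximum matching size for this graph: 3.

This is a maximum matching.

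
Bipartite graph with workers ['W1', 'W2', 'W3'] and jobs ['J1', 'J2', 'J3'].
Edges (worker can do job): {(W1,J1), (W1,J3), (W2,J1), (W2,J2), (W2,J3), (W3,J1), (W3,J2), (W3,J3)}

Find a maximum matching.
Matching: {(W1,J3), (W2,J2), (W3,J1)}

Maximum matching (size 3):
  W1 → J3
  W2 → J2
  W3 → J1

Each worker is assigned to at most one job, and each job to at most one worker.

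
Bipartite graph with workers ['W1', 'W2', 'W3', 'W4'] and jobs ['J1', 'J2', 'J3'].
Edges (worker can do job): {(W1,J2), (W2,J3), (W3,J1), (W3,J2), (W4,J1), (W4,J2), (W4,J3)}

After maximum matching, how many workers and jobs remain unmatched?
Unmatched: 1 workers, 0 jobs

Maximum matching size: 3
Workers: 4 total, 3 matched, 1 unmatched
Jobs: 3 total, 3 matched, 0 unmatched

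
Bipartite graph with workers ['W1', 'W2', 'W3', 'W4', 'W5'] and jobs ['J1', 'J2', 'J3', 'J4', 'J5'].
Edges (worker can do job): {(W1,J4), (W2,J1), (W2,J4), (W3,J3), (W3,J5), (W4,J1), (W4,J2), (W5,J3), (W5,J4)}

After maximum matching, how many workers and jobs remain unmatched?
Unmatched: 0 workers, 0 jobs

Maximum matching size: 5
Workers: 5 total, 5 matched, 0 unmatched
Jobs: 5 total, 5 matched, 0 unmatched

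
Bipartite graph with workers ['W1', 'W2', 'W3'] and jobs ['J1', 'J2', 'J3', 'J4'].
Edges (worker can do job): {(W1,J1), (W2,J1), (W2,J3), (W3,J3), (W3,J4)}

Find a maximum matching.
Matching: {(W1,J1), (W2,J3), (W3,J4)}

Maximum matching (size 3):
  W1 → J1
  W2 → J3
  W3 → J4

Each worker is assigned to at most one job, and each job to at most one worker.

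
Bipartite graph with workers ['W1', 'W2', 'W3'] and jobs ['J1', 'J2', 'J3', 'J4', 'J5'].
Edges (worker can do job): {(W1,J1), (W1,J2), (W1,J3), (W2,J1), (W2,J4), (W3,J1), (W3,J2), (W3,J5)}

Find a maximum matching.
Matching: {(W1,J3), (W2,J1), (W3,J2)}

Maximum matching (size 3):
  W1 → J3
  W2 → J1
  W3 → J2

Each worker is assigned to at most one job, and each job to at most one worker.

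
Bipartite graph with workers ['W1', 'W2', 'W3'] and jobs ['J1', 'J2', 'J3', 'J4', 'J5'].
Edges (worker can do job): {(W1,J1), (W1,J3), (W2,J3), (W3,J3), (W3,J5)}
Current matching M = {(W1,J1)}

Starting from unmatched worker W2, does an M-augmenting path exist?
Yes: W2 → J3

An M-augmenting path alternates non-matching / matching edges, starting and ending at unmatched vertices.
Path: W2 → J3
(J3 is unmatched in M, so the path is augmenting.)
Flipping edges along this path would increase |M| from 1 to 2.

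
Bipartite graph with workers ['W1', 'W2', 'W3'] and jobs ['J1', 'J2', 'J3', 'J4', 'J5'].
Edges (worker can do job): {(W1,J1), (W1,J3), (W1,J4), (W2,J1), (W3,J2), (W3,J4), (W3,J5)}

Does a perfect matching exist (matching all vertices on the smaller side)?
Yes, perfect matching exists (size 3)

Perfect matching: {(W1,J3), (W2,J1), (W3,J5)}
All 3 vertices on the smaller side are matched.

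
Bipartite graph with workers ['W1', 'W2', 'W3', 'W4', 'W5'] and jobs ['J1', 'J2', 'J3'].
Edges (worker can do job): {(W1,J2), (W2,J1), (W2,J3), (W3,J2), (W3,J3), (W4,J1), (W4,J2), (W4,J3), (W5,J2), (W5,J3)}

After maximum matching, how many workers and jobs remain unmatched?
Unmatched: 2 workers, 0 jobs

Maximum matching size: 3
Workers: 5 total, 3 matched, 2 unmatched
Jobs: 3 total, 3 matched, 0 unmatched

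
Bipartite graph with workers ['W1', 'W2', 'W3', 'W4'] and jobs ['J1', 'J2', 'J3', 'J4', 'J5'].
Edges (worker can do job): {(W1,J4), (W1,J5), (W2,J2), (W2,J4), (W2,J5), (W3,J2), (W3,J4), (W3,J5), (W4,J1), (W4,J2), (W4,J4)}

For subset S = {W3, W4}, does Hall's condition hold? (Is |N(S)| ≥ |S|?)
Yes: |N(S)| = 4, |S| = 2

Subset S = {W3, W4}
Neighbors N(S) = {J1, J2, J4, J5}

|N(S)| = 4, |S| = 2
Hall's condition: |N(S)| ≥ |S| is satisfied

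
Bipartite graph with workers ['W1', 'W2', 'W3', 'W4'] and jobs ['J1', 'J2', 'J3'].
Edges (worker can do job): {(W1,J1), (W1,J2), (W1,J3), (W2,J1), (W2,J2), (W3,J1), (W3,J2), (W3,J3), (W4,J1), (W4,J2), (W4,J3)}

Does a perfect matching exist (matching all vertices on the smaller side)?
Yes, perfect matching exists (size 3)

Perfect matching: {(W1,J2), (W3,J3), (W4,J1)}
All 3 vertices on the smaller side are matched.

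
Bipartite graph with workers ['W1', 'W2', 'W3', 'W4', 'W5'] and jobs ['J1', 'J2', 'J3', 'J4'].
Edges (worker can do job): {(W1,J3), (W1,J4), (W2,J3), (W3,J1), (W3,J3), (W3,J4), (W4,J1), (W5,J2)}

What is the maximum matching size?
Maximum matching size = 4

Maximum matching: {(W1,J3), (W3,J4), (W4,J1), (W5,J2)}
Size: 4

This assigns 4 workers to 4 distinct jobs.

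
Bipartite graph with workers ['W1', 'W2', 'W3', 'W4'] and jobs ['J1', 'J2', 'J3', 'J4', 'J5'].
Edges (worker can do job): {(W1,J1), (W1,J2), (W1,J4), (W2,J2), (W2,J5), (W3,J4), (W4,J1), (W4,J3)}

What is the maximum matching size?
Maximum matching size = 4

Maximum matching: {(W1,J1), (W2,J5), (W3,J4), (W4,J3)}
Size: 4

This assigns 4 workers to 4 distinct jobs.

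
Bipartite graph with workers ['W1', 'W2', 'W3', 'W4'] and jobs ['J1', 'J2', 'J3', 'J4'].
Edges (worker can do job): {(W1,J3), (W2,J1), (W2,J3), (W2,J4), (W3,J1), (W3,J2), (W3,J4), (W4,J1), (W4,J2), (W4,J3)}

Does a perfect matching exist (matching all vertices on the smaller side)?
Yes, perfect matching exists (size 4)

Perfect matching: {(W1,J3), (W2,J4), (W3,J2), (W4,J1)}
All 4 vertices on the smaller side are matched.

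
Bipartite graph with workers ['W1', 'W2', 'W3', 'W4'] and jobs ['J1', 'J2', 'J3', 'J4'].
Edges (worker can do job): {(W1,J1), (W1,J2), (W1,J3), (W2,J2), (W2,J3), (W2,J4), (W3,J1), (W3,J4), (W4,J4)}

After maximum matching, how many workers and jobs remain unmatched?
Unmatched: 0 workers, 0 jobs

Maximum matching size: 4
Workers: 4 total, 4 matched, 0 unmatched
Jobs: 4 total, 4 matched, 0 unmatched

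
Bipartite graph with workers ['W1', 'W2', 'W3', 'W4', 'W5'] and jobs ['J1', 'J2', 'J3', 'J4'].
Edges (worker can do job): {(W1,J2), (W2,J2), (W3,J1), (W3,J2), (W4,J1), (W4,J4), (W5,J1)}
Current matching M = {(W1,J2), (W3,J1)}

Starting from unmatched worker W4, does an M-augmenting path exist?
Yes: W4 → J4

An M-augmenting path alternates non-matching / matching edges, starting and ending at unmatched vertices.
Path: W4 → J4
(J4 is unmatched in M, so the path is augmenting.)
Flipping edges along this path would increase |M| from 2 to 3.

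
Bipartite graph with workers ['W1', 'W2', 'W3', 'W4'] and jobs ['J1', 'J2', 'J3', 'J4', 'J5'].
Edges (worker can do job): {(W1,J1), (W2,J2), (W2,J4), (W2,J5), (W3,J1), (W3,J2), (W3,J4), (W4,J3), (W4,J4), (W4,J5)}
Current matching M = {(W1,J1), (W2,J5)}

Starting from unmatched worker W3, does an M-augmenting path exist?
Yes: W3 → J2

An M-augmenting path alternates non-matching / matching edges, starting and ending at unmatched vertices.
Path: W3 → J2
(J2 is unmatched in M, so the path is augmenting.)
Flipping edges along this path would increase |M| from 2 to 3.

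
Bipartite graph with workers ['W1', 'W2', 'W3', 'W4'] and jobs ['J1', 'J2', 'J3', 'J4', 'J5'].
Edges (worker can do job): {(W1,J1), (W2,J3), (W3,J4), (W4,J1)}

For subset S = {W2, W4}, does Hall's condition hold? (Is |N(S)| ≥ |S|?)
Yes: |N(S)| = 2, |S| = 2

Subset S = {W2, W4}
Neighbors N(S) = {J1, J3}

|N(S)| = 2, |S| = 2
Hall's condition: |N(S)| ≥ |S| is satisfied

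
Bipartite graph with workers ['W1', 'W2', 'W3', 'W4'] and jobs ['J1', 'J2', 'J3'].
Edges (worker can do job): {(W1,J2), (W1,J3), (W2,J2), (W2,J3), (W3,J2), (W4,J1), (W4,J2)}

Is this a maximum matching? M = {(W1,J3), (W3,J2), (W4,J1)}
Yes, size 3 is maximum

Proposed matching has size 3.
Maximum matching size for this graph: 3.

This is a maximum matching.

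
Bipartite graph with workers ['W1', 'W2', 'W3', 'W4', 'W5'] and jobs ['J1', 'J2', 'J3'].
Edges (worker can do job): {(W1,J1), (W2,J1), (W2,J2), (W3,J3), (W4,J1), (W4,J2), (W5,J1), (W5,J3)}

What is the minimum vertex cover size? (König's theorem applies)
Minimum vertex cover size = 3

By König's theorem: in bipartite graphs,
min vertex cover = max matching = 3

Maximum matching has size 3, so minimum vertex cover also has size 3.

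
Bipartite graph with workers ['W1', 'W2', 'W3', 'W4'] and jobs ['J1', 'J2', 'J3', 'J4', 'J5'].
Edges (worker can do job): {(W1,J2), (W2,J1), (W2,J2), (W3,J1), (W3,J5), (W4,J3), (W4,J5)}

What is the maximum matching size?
Maximum matching size = 4

Maximum matching: {(W1,J2), (W2,J1), (W3,J5), (W4,J3)}
Size: 4

This assigns 4 workers to 4 distinct jobs.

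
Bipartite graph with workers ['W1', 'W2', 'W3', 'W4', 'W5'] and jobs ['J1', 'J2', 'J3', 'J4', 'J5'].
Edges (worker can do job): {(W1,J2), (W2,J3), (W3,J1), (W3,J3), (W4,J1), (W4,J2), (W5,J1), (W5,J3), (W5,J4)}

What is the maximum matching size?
Maximum matching size = 4

Maximum matching: {(W1,J2), (W3,J3), (W4,J1), (W5,J4)}
Size: 4

This assigns 4 workers to 4 distinct jobs.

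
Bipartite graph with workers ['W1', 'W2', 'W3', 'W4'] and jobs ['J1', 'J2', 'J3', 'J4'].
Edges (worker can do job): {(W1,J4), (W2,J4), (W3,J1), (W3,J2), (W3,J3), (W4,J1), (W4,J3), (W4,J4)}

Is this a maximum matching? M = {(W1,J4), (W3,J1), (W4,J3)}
Yes, size 3 is maximum

Proposed matching has size 3.
Maximum matching size for this graph: 3.

This is a maximum matching.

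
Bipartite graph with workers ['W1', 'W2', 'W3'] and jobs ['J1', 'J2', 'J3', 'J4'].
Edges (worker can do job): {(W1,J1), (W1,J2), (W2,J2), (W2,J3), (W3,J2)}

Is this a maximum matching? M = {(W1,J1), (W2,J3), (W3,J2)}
Yes, size 3 is maximum

Proposed matching has size 3.
Maximum matching size for this graph: 3.

This is a maximum matching.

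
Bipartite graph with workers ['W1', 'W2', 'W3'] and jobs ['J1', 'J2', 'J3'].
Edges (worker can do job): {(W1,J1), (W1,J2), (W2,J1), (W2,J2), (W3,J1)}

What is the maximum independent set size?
Maximum independent set = 4

By König's theorem:
- Min vertex cover = Max matching = 2
- Max independent set = Total vertices - Min vertex cover
- Max independent set = 6 - 2 = 4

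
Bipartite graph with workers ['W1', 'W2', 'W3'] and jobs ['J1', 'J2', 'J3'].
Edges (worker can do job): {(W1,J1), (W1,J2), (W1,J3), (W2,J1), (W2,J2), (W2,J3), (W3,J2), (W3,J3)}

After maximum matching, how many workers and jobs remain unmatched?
Unmatched: 0 workers, 0 jobs

Maximum matching size: 3
Workers: 3 total, 3 matched, 0 unmatched
Jobs: 3 total, 3 matched, 0 unmatched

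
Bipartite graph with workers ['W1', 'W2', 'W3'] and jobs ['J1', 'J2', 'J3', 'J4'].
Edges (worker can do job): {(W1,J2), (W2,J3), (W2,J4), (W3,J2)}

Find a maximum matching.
Matching: {(W2,J4), (W3,J2)}

Maximum matching (size 2):
  W2 → J4
  W3 → J2

Each worker is assigned to at most one job, and each job to at most one worker.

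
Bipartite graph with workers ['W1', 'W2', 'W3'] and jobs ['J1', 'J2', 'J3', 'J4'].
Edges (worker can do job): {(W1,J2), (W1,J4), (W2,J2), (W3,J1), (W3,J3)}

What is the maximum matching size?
Maximum matching size = 3

Maximum matching: {(W1,J4), (W2,J2), (W3,J1)}
Size: 3

This assigns 3 workers to 3 distinct jobs.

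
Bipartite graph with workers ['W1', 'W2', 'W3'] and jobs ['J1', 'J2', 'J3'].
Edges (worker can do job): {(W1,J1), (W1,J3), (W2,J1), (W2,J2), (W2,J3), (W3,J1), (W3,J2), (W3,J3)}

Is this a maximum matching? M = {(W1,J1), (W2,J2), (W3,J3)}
Yes, size 3 is maximum

Proposed matching has size 3.
Maximum matching size for this graph: 3.

This is a maximum matching.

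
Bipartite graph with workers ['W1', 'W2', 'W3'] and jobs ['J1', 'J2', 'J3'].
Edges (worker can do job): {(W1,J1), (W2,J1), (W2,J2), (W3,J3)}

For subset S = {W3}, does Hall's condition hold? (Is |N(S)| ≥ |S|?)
Yes: |N(S)| = 1, |S| = 1

Subset S = {W3}
Neighbors N(S) = {J3}

|N(S)| = 1, |S| = 1
Hall's condition: |N(S)| ≥ |S| is satisfied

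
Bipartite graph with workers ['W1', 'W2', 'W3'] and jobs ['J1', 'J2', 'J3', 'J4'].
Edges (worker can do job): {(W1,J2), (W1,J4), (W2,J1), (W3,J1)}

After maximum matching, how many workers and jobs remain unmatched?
Unmatched: 1 workers, 2 jobs

Maximum matching size: 2
Workers: 3 total, 2 matched, 1 unmatched
Jobs: 4 total, 2 matched, 2 unmatched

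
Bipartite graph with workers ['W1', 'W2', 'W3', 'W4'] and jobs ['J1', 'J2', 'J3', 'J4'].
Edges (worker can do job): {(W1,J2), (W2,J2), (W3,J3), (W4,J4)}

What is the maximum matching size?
Maximum matching size = 3

Maximum matching: {(W1,J2), (W3,J3), (W4,J4)}
Size: 3

This assigns 3 workers to 3 distinct jobs.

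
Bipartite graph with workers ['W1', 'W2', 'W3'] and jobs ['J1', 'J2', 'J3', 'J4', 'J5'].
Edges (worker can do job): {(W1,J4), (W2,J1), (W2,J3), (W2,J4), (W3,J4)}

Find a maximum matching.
Matching: {(W2,J3), (W3,J4)}

Maximum matching (size 2):
  W2 → J3
  W3 → J4

Each worker is assigned to at most one job, and each job to at most one worker.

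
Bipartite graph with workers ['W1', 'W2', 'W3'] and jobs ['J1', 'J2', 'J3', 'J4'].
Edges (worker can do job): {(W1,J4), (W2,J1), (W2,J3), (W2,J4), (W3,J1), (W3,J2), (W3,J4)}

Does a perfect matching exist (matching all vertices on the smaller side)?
Yes, perfect matching exists (size 3)

Perfect matching: {(W1,J4), (W2,J3), (W3,J2)}
All 3 vertices on the smaller side are matched.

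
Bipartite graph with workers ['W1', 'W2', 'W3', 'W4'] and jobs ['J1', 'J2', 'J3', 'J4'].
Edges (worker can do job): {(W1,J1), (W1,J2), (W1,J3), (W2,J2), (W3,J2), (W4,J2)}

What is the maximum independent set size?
Maximum independent set = 6

By König's theorem:
- Min vertex cover = Max matching = 2
- Max independent set = Total vertices - Min vertex cover
- Max independent set = 8 - 2 = 6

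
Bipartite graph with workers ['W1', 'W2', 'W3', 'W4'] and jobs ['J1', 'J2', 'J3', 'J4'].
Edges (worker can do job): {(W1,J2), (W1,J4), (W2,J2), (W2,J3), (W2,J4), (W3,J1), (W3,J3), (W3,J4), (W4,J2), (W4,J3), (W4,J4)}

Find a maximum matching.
Matching: {(W1,J2), (W2,J4), (W3,J1), (W4,J3)}

Maximum matching (size 4):
  W1 → J2
  W2 → J4
  W3 → J1
  W4 → J3

Each worker is assigned to at most one job, and each job to at most one worker.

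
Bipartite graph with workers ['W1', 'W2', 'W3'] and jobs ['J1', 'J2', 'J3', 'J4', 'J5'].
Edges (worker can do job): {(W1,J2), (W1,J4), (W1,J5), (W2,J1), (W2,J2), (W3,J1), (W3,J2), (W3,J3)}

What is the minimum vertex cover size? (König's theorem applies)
Minimum vertex cover size = 3

By König's theorem: in bipartite graphs,
min vertex cover = max matching = 3

Maximum matching has size 3, so minimum vertex cover also has size 3.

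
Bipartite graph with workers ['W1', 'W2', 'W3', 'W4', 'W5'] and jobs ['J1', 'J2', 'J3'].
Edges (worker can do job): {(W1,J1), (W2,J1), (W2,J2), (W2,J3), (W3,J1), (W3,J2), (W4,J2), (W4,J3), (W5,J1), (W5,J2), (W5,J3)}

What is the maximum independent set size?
Maximum independent set = 5

By König's theorem:
- Min vertex cover = Max matching = 3
- Max independent set = Total vertices - Min vertex cover
- Max independent set = 8 - 3 = 5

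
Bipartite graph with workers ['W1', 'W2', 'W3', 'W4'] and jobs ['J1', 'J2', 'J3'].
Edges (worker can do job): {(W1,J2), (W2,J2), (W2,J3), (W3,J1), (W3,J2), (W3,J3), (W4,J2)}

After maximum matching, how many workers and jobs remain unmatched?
Unmatched: 1 workers, 0 jobs

Maximum matching size: 3
Workers: 4 total, 3 matched, 1 unmatched
Jobs: 3 total, 3 matched, 0 unmatched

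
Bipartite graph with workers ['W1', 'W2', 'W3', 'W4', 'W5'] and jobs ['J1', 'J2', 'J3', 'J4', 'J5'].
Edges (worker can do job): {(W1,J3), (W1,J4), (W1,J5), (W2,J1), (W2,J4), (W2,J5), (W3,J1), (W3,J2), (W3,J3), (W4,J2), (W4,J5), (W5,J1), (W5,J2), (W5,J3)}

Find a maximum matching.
Matching: {(W1,J4), (W2,J1), (W3,J3), (W4,J5), (W5,J2)}

Maximum matching (size 5):
  W1 → J4
  W2 → J1
  W3 → J3
  W4 → J5
  W5 → J2

Each worker is assigned to at most one job, and each job to at most one worker.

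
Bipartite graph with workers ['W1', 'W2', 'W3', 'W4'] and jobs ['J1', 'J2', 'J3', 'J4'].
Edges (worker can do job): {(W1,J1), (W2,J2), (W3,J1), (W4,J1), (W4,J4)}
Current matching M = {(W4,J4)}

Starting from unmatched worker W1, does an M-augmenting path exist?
Yes: W1 → J1

An M-augmenting path alternates non-matching / matching edges, starting and ending at unmatched vertices.
Path: W1 → J1
(J1 is unmatched in M, so the path is augmenting.)
Flipping edges along this path would increase |M| from 1 to 2.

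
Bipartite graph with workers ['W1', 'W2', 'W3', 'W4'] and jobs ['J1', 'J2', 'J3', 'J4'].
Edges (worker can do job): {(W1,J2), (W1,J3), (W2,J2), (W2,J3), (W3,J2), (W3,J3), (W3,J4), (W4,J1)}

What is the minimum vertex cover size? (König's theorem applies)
Minimum vertex cover size = 4

By König's theorem: in bipartite graphs,
min vertex cover = max matching = 4

Maximum matching has size 4, so minimum vertex cover also has size 4.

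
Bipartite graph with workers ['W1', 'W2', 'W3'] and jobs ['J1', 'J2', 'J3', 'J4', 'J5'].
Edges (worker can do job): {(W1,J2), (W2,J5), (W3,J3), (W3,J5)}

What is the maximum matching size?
Maximum matching size = 3

Maximum matching: {(W1,J2), (W2,J5), (W3,J3)}
Size: 3

This assigns 3 workers to 3 distinct jobs.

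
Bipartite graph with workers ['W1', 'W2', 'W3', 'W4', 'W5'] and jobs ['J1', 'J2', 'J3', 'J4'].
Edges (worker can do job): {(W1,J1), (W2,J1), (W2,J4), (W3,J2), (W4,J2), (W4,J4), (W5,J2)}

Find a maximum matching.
Matching: {(W1,J1), (W3,J2), (W4,J4)}

Maximum matching (size 3):
  W1 → J1
  W3 → J2
  W4 → J4

Each worker is assigned to at most one job, and each job to at most one worker.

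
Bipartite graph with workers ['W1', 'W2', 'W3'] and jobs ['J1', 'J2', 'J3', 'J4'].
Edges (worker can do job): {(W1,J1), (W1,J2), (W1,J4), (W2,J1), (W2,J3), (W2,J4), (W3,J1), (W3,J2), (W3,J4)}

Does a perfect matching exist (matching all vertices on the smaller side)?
Yes, perfect matching exists (size 3)

Perfect matching: {(W1,J4), (W2,J3), (W3,J2)}
All 3 vertices on the smaller side are matched.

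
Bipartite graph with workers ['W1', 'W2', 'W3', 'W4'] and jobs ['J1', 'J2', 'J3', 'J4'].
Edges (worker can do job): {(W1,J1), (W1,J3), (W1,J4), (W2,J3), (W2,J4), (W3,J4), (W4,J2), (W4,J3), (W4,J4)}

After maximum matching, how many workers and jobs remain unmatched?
Unmatched: 0 workers, 0 jobs

Maximum matching size: 4
Workers: 4 total, 4 matched, 0 unmatched
Jobs: 4 total, 4 matched, 0 unmatched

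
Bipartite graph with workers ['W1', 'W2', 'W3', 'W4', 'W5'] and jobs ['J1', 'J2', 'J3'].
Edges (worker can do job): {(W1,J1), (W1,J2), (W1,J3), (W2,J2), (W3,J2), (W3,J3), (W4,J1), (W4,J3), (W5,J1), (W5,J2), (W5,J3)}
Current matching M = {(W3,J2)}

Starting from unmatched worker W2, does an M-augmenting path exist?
Yes: W2 → J2 → W3 → J3

An M-augmenting path alternates non-matching / matching edges, starting and ending at unmatched vertices.
Path: W2 → J2 → W3 → J3
(J3 is unmatched in M, so the path is augmenting.)
Flipping edges along this path would increase |M| from 1 to 2.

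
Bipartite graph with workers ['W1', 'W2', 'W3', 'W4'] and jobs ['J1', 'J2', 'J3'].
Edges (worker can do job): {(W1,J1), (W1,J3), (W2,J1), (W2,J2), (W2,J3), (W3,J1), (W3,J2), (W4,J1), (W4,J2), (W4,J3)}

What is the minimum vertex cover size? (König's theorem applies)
Minimum vertex cover size = 3

By König's theorem: in bipartite graphs,
min vertex cover = max matching = 3

Maximum matching has size 3, so minimum vertex cover also has size 3.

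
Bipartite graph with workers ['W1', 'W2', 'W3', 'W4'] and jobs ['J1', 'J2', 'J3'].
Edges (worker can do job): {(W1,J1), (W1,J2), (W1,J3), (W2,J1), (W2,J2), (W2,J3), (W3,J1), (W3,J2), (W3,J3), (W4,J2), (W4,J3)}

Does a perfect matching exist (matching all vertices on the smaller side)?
Yes, perfect matching exists (size 3)

Perfect matching: {(W1,J2), (W3,J1), (W4,J3)}
All 3 vertices on the smaller side are matched.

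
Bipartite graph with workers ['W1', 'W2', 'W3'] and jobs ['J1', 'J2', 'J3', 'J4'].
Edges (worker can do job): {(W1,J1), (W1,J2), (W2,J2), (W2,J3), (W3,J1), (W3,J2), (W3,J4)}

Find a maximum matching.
Matching: {(W1,J2), (W2,J3), (W3,J1)}

Maximum matching (size 3):
  W1 → J2
  W2 → J3
  W3 → J1

Each worker is assigned to at most one job, and each job to at most one worker.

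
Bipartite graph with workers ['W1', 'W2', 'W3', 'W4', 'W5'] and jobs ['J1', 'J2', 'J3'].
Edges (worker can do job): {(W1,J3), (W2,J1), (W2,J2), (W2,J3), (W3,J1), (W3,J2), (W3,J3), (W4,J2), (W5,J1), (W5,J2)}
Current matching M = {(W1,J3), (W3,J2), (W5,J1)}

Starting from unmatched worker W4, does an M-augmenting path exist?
No augmenting path from W4

Alternating search from W4 reaches jobs: {J1, J2, J3}.
Every reachable job is already matched in M, and following those matched edges back to workers exposes no further unvisited jobs.
No M-augmenting path from W4 exists.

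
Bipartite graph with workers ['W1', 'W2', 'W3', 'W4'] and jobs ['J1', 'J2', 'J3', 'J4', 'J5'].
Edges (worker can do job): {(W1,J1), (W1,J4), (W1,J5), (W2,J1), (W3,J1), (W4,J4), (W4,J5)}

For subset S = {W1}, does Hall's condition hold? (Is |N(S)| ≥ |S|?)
Yes: |N(S)| = 3, |S| = 1

Subset S = {W1}
Neighbors N(S) = {J1, J4, J5}

|N(S)| = 3, |S| = 1
Hall's condition: |N(S)| ≥ |S| is satisfied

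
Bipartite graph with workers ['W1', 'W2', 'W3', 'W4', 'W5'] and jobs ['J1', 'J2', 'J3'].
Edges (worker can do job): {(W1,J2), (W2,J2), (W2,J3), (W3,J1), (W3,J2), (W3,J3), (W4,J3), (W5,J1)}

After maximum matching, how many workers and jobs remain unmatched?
Unmatched: 2 workers, 0 jobs

Maximum matching size: 3
Workers: 5 total, 3 matched, 2 unmatched
Jobs: 3 total, 3 matched, 0 unmatched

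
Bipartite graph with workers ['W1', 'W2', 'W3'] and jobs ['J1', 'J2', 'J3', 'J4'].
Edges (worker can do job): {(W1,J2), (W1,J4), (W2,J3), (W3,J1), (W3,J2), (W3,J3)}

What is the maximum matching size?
Maximum matching size = 3

Maximum matching: {(W1,J4), (W2,J3), (W3,J1)}
Size: 3

This assigns 3 workers to 3 distinct jobs.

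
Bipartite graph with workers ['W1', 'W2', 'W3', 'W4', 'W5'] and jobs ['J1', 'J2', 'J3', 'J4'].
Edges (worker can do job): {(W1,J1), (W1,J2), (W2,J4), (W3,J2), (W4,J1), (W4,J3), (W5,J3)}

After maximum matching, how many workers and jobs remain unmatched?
Unmatched: 1 workers, 0 jobs

Maximum matching size: 4
Workers: 5 total, 4 matched, 1 unmatched
Jobs: 4 total, 4 matched, 0 unmatched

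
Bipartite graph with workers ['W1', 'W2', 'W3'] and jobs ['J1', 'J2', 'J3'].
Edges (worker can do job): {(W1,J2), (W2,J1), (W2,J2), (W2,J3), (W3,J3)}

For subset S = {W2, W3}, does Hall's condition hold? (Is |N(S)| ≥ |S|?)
Yes: |N(S)| = 3, |S| = 2

Subset S = {W2, W3}
Neighbors N(S) = {J1, J2, J3}

|N(S)| = 3, |S| = 2
Hall's condition: |N(S)| ≥ |S| is satisfied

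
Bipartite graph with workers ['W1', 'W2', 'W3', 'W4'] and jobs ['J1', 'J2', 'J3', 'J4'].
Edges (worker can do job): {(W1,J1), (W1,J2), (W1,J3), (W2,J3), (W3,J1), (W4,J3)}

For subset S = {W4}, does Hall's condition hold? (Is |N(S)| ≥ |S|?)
Yes: |N(S)| = 1, |S| = 1

Subset S = {W4}
Neighbors N(S) = {J3}

|N(S)| = 1, |S| = 1
Hall's condition: |N(S)| ≥ |S| is satisfied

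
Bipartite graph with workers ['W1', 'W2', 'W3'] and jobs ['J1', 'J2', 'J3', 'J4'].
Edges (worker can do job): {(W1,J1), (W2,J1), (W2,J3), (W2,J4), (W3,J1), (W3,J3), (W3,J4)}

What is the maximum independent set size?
Maximum independent set = 4

By König's theorem:
- Min vertex cover = Max matching = 3
- Max independent set = Total vertices - Min vertex cover
- Max independent set = 7 - 3 = 4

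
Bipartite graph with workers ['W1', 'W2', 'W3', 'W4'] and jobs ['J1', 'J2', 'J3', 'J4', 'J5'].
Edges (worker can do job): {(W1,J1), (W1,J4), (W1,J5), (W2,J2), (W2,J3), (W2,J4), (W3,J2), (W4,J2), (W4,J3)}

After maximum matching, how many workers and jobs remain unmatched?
Unmatched: 0 workers, 1 jobs

Maximum matching size: 4
Workers: 4 total, 4 matched, 0 unmatched
Jobs: 5 total, 4 matched, 1 unmatched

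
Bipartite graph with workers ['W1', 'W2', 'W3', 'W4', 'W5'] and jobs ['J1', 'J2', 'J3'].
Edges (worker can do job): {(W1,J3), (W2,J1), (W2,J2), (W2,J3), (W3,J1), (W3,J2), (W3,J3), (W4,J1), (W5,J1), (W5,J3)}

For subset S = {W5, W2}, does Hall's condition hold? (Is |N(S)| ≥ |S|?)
Yes: |N(S)| = 3, |S| = 2

Subset S = {W5, W2}
Neighbors N(S) = {J1, J2, J3}

|N(S)| = 3, |S| = 2
Hall's condition: |N(S)| ≥ |S| is satisfied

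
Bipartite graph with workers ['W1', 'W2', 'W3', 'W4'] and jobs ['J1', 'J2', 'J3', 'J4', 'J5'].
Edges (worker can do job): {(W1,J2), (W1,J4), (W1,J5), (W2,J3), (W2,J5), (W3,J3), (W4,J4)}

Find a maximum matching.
Matching: {(W1,J2), (W2,J5), (W3,J3), (W4,J4)}

Maximum matching (size 4):
  W1 → J2
  W2 → J5
  W3 → J3
  W4 → J4

Each worker is assigned to at most one job, and each job to at most one worker.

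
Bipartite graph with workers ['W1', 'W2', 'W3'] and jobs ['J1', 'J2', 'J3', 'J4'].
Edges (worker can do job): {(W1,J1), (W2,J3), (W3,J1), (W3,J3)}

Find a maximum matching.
Matching: {(W2,J3), (W3,J1)}

Maximum matching (size 2):
  W2 → J3
  W3 → J1

Each worker is assigned to at most one job, and each job to at most one worker.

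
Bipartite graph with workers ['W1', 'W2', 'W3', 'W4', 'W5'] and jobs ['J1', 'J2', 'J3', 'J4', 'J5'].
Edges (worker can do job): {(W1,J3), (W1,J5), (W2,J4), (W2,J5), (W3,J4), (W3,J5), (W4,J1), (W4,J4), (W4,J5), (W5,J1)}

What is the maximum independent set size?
Maximum independent set = 6

By König's theorem:
- Min vertex cover = Max matching = 4
- Max independent set = Total vertices - Min vertex cover
- Max independent set = 10 - 4 = 6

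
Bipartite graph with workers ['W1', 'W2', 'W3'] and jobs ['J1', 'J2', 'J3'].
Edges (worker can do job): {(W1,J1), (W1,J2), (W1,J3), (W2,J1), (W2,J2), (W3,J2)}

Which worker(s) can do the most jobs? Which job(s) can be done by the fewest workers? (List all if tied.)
Most versatile: W1 (3 jobs); Least covered: J3 (1 workers)

Worker degrees (jobs they can do): W1:3, W2:2, W3:1
Job degrees (workers who can do it): J1:2, J2:3, J3:1

Maximum worker degree is 3, achieved by: W1
Minimum job degree is 1, achieved by: J3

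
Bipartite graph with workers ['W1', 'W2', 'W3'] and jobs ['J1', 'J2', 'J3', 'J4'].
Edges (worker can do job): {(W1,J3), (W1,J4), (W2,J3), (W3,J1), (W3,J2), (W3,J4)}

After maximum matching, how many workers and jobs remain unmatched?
Unmatched: 0 workers, 1 jobs

Maximum matching size: 3
Workers: 3 total, 3 matched, 0 unmatched
Jobs: 4 total, 3 matched, 1 unmatched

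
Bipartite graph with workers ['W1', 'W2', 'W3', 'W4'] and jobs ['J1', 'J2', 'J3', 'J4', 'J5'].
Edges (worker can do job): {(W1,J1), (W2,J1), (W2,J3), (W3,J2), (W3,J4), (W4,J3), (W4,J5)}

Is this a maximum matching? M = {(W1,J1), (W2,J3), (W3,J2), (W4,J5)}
Yes, size 4 is maximum

Proposed matching has size 4.
Maximum matching size for this graph: 4.

This is a maximum matching.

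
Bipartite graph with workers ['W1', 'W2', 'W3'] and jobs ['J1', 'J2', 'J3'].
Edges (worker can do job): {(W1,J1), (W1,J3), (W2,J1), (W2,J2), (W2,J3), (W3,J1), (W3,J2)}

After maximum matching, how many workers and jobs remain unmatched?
Unmatched: 0 workers, 0 jobs

Maximum matching size: 3
Workers: 3 total, 3 matched, 0 unmatched
Jobs: 3 total, 3 matched, 0 unmatched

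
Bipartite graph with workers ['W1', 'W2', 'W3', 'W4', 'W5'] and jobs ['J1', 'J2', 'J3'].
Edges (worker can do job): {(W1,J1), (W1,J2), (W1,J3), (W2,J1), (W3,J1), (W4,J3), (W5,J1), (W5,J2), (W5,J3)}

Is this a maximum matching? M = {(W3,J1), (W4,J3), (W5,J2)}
Yes, size 3 is maximum

Proposed matching has size 3.
Maximum matching size for this graph: 3.

This is a maximum matching.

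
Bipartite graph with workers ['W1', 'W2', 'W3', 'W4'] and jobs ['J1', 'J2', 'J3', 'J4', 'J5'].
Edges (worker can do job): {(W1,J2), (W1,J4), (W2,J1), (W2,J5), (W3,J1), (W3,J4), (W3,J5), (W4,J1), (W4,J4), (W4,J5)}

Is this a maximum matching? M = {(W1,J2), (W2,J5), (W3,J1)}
No, size 3 is not maximum

Proposed matching has size 3.
Maximum matching size for this graph: 4.

This is NOT maximum - can be improved to size 4.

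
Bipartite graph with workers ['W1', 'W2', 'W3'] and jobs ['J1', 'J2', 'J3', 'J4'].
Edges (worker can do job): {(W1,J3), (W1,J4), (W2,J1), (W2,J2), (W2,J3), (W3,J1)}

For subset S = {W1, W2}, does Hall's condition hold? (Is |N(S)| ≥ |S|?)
Yes: |N(S)| = 4, |S| = 2

Subset S = {W1, W2}
Neighbors N(S) = {J1, J2, J3, J4}

|N(S)| = 4, |S| = 2
Hall's condition: |N(S)| ≥ |S| is satisfied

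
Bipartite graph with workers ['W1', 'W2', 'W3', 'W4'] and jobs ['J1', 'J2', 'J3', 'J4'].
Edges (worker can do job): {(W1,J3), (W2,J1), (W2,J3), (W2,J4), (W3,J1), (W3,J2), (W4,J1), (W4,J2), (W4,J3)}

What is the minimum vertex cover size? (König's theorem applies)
Minimum vertex cover size = 4

By König's theorem: in bipartite graphs,
min vertex cover = max matching = 4

Maximum matching has size 4, so minimum vertex cover also has size 4.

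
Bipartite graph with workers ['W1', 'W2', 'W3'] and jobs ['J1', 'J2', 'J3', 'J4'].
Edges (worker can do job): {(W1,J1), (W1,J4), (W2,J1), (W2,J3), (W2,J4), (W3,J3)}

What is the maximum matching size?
Maximum matching size = 3

Maximum matching: {(W1,J4), (W2,J1), (W3,J3)}
Size: 3

This assigns 3 workers to 3 distinct jobs.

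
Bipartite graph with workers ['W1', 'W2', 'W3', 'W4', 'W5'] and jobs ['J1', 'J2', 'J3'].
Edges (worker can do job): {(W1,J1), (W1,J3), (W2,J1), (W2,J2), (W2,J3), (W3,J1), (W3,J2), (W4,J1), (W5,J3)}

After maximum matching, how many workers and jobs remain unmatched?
Unmatched: 2 workers, 0 jobs

Maximum matching size: 3
Workers: 5 total, 3 matched, 2 unmatched
Jobs: 3 total, 3 matched, 0 unmatched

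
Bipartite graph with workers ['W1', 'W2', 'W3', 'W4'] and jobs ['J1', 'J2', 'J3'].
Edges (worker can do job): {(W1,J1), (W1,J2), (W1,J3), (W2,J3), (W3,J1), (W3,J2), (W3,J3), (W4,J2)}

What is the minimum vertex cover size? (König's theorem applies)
Minimum vertex cover size = 3

By König's theorem: in bipartite graphs,
min vertex cover = max matching = 3

Maximum matching has size 3, so minimum vertex cover also has size 3.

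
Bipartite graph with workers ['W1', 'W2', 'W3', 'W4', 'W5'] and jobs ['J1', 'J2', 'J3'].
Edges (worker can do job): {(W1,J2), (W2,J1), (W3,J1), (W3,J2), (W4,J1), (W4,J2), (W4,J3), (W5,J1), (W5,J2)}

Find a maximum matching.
Matching: {(W3,J2), (W4,J3), (W5,J1)}

Maximum matching (size 3):
  W3 → J2
  W4 → J3
  W5 → J1

Each worker is assigned to at most one job, and each job to at most one worker.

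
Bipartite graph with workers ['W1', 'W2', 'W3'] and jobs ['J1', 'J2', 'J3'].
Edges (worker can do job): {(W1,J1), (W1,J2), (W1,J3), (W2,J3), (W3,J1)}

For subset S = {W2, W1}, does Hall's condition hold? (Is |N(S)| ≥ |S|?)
Yes: |N(S)| = 3, |S| = 2

Subset S = {W2, W1}
Neighbors N(S) = {J1, J2, J3}

|N(S)| = 3, |S| = 2
Hall's condition: |N(S)| ≥ |S| is satisfied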